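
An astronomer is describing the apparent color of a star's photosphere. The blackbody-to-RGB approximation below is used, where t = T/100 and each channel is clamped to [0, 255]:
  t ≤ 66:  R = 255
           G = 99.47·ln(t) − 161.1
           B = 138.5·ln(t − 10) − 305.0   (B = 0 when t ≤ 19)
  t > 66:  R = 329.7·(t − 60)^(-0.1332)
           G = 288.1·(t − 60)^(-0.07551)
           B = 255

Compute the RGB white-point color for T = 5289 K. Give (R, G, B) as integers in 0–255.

t = 5289/100 = 52.89; the t ≤ 66 branch applies.
R = 255 by definition for t ≤ 66.
G = 99.47·ln 52.89 − 161.1 = 99.47·3.9682 − 161.1 = 233.618.
B = 138.5·ln(52.89 − 10) − 305.0 = 138.5·ln 42.89 − 305.0 = 138.5·3.7586 − 305.0 = 215.571.
Rounded: (255, 234, 216).

(255, 234, 216)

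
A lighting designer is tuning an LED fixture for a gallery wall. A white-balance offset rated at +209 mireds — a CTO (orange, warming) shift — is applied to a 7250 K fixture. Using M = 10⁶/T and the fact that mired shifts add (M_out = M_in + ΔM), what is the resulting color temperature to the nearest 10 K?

2880 K

M_in = 10⁶/7250 = 137.93 mireds.
M_out = 137.93 + (+209) = 346.93 mireds.
T_out = 10⁶/346.93 = 2882.4 K → 2880 K.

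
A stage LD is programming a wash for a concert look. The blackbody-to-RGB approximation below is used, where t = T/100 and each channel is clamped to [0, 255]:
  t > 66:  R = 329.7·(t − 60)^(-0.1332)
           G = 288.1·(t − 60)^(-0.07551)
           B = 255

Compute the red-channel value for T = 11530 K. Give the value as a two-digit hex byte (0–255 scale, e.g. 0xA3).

0xC1

t = 11530/100 = 115.3; the t > 66 branch applies.
R = 329.7·(115.3 − 60)^(-0.1332) = 329.7·55.3^(-0.1332) = 329.7·0.58596 = 193.191.
Rounded: 193; in hex, 0xC1.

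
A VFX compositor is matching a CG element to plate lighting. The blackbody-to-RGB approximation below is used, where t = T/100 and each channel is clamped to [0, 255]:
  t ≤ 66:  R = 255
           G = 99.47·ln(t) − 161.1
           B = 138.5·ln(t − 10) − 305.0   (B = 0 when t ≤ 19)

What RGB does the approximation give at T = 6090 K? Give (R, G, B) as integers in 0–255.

t = 6090/100 = 60.9; the t ≤ 66 branch applies.
R = 255 by definition for t ≤ 66.
G = 99.47·ln 60.9 − 161.1 = 99.47·4.1092 − 161.1 = 247.645.
B = 138.5·ln(60.9 − 10) − 305.0 = 138.5·ln 50.9 − 305.0 = 138.5·3.9299 − 305.0 = 239.286.
Rounded: (255, 248, 239).

(255, 248, 239)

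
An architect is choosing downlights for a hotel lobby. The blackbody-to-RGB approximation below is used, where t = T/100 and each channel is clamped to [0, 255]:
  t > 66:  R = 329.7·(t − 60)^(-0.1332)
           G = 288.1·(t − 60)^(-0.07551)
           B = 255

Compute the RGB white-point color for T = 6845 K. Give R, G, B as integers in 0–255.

t = 6845/100 = 68.45; the t > 66 branch applies.
R = 329.7·(68.45 − 60)^(-0.1332) = 329.7·8.45^(-0.1332) = 329.7·0.75256 = 248.120.
G = 288.1·(68.45 − 60)^(-0.07551) = 288.1·8.45^(-0.07551) = 288.1·0.85116 = 245.220.
B = 255 by definition for t > 66.
Rounded: (248, 245, 255).

R=248, G=245, B=255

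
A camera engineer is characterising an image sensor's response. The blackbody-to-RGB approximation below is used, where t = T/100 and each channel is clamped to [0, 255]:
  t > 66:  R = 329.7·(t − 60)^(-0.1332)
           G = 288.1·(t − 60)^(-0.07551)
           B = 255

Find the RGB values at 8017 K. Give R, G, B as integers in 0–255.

R=221, G=230, B=255

t = 8017/100 = 80.17; the t > 66 branch applies.
R = 329.7·(80.17 − 60)^(-0.1332) = 329.7·20.17^(-0.1332) = 329.7·0.67021 = 220.969.
G = 288.1·(80.17 − 60)^(-0.07551) = 288.1·20.17^(-0.07551) = 288.1·0.79704 = 229.628.
B = 255 by definition for t > 66.
Rounded: (221, 230, 255).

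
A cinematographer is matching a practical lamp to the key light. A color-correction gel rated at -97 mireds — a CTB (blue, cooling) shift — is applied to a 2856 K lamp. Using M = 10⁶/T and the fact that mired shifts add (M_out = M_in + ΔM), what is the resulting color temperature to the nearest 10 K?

M_in = 10⁶/2856 = 350.14 mireds.
M_out = 350.14 + (-97) = 253.14 mireds.
T_out = 10⁶/253.14 = 3950.4 K → 3950 K.

3950 K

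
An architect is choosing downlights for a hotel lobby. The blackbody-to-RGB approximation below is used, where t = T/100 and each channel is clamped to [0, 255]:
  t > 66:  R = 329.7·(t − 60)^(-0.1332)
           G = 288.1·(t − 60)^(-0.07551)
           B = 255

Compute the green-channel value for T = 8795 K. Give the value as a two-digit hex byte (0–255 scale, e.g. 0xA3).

t = 8795/100 = 87.95; the t > 66 branch applies.
G = 288.1·(87.95 − 60)^(-0.07551) = 288.1·27.95^(-0.07551) = 288.1·0.77765 = 224.041.
Rounded: 224; in hex, 0xE0.

0xE0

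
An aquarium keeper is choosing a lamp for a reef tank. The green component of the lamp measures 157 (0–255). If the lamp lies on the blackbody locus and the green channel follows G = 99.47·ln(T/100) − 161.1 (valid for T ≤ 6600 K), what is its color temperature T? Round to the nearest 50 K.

ln t = (157 + 161.1) / 99.47 = 3.1979.
t = e^3.1979 = 24.482.
T = 100·t = 2448 K → 2450 K to the nearest 50 K.

2450 K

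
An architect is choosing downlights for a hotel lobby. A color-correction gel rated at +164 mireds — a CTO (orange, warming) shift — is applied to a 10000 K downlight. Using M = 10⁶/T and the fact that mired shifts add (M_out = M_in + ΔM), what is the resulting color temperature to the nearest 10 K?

3790 K

M_in = 10⁶/10000 = 100.00 mireds.
M_out = 100.00 + (+164) = 264.00 mireds.
T_out = 10⁶/264.00 = 3787.9 K → 3790 K.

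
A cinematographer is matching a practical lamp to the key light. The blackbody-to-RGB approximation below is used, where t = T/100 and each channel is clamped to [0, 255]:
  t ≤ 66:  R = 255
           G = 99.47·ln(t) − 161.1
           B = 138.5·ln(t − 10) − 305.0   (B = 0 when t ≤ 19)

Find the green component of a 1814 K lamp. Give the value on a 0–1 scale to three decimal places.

t = 1814/100 = 18.14; the t ≤ 66 branch applies.
G = 99.47·ln 18.14 − 161.1 = 99.47·2.8981 − 161.1 = 127.176.
On a 0–1 scale: 127.176/255 = 0.4987 → 0.499.

0.499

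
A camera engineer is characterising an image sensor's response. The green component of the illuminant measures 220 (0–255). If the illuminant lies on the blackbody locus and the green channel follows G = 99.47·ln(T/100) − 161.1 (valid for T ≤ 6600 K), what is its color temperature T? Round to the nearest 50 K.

4600 K

ln t = (220 + 161.1) / 99.47 = 3.8313.
t = e^3.8313 = 46.123.
T = 100·t = 4612 K → 4600 K to the nearest 50 K.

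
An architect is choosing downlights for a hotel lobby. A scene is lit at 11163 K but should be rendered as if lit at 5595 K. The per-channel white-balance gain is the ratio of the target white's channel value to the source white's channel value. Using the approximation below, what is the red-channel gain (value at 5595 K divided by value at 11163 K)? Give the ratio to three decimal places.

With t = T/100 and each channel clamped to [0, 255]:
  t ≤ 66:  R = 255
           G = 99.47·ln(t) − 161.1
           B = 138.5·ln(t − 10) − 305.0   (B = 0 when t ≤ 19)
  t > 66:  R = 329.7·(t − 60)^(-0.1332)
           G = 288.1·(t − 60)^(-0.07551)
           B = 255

At 11163 K (t = 111.63):
  R = 329.7·(111.63 − 60)^(-0.1332) = 329.7·51.63^(-0.1332) = 329.7·0.59135 = 194.967.
At 5595 K (t = 55.95):
  R = 255 by definition for t ≤ 66.
Gain = 255.000 / 194.967 = 1.3079 → 1.308.

1.308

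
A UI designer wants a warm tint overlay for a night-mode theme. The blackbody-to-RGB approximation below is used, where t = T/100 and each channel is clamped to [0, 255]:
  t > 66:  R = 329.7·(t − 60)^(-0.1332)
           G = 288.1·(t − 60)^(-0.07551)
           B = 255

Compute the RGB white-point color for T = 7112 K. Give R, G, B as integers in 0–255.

R=239, G=240, B=255

t = 7112/100 = 71.12; the t > 66 branch applies.
R = 329.7·(71.12 − 60)^(-0.1332) = 329.7·11.12^(-0.1332) = 329.7·0.72554 = 239.209.
G = 288.1·(71.12 − 60)^(-0.07551) = 288.1·11.12^(-0.07551) = 288.1·0.83370 = 240.188.
B = 255 by definition for t > 66.
Rounded: (239, 240, 255).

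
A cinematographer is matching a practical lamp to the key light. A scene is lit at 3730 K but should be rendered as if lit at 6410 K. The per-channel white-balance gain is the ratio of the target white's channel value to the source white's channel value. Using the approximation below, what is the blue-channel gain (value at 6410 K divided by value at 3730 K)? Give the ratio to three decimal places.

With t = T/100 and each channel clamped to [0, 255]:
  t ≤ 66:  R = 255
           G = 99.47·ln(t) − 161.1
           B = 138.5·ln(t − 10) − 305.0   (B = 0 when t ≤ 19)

1.619

At 3730 K (t = 37.3):
  B = 138.5·ln(37.3 − 10) − 305.0 = 138.5·ln 27.3 − 305.0 = 138.5·3.3069 − 305.0 = 153.004.
At 6410 K (t = 64.1):
  B = 138.5·ln(64.1 − 10) − 305.0 = 138.5·ln 54.1 − 305.0 = 138.5·3.9908 − 305.0 = 247.731.
Gain = 247.731 / 153.004 = 1.6191 → 1.619.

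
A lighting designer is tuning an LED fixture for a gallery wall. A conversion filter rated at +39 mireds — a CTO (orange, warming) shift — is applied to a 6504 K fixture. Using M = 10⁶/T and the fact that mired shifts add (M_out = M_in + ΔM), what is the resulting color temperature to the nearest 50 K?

5200 K

M_in = 10⁶/6504 = 153.75 mireds.
M_out = 153.75 + (+39) = 192.75 mireds.
T_out = 10⁶/192.75 = 5188.0 K → 5200 K.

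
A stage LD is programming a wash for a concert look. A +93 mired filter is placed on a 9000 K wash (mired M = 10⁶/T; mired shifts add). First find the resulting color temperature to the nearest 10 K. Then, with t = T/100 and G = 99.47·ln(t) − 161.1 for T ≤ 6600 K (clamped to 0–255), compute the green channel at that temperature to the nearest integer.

226

M_in = 10⁶/9000 = 111.11; M_out = 111.11 + (+93) = 204.11.
T_out = 10⁶/204.11 = 4899.3 K → 4900 K; t = 49.
G = 99.47·ln 49 − 161.1 = 99.47·3.8918 − 161.1 = 226.019.
Rounded: 226.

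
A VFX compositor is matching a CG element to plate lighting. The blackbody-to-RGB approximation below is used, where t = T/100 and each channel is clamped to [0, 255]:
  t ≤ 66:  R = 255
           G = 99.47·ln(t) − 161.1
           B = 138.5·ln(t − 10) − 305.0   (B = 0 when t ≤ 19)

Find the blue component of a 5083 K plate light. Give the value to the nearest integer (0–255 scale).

209

t = 5083/100 = 50.83; the t ≤ 66 branch applies.
B = 138.5·ln(50.83 − 10) − 305.0 = 138.5·ln 40.83 − 305.0 = 138.5·3.7094 − 305.0 = 208.754.
Rounded: 209.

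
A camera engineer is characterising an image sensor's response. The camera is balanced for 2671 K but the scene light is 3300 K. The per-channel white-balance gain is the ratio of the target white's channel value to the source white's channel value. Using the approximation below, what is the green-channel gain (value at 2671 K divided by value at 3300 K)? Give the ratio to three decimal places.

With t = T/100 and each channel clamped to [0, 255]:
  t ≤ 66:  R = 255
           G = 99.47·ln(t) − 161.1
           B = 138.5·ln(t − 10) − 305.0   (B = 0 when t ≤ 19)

0.887

At 3300 K (t = 33):
  G = 99.47·ln 33 − 161.1 = 99.47·3.4965 − 161.1 = 186.698.
At 2671 K (t = 26.71):
  G = 99.47·ln 26.71 − 161.1 = 99.47·3.2850 − 161.1 = 165.663.
Gain = 165.663 / 186.698 = 0.8873 → 0.887.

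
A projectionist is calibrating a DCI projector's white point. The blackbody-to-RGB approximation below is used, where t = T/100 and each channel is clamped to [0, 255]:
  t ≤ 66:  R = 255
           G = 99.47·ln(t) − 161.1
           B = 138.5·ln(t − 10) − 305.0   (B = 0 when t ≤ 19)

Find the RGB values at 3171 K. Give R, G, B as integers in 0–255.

t = 3171/100 = 31.71; the t ≤ 66 branch applies.
R = 255 by definition for t ≤ 66.
G = 99.47·ln 31.71 − 161.1 = 99.47·3.4566 − 161.1 = 182.731.
B = 138.5·ln(31.71 − 10) − 305.0 = 138.5·ln 21.71 − 305.0 = 138.5·3.0778 − 305.0 = 121.272.
Rounded: (255, 183, 121).

R=255, G=183, B=121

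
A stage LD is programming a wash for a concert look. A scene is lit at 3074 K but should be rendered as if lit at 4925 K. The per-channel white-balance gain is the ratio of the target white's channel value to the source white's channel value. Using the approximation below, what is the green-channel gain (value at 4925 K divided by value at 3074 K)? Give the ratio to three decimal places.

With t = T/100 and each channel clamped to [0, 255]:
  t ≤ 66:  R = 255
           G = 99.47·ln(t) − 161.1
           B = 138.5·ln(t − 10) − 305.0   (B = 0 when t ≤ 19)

At 3074 K (t = 30.74):
  G = 99.47·ln 30.74 − 161.1 = 99.47·3.4256 − 161.1 = 179.641.
At 4925 K (t = 49.25):
  G = 99.47·ln 49.25 − 161.1 = 99.47·3.8969 − 161.1 = 226.526.
Gain = 226.526 / 179.641 = 1.2610 → 1.261.

1.261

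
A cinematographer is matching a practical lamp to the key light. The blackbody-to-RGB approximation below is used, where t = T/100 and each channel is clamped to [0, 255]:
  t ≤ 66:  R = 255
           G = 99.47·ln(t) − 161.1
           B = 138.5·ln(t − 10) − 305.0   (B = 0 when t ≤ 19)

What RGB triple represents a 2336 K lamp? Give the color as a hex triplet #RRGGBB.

t = 2336/100 = 23.36; the t ≤ 66 branch applies.
R = 255 by definition for t ≤ 66.
G = 99.47·ln 23.36 − 161.1 = 99.47·3.1510 − 161.1 = 152.332.
B = 138.5·ln(23.36 − 10) − 305.0 = 138.5·ln 13.36 − 305.0 = 138.5·2.5923 − 305.0 = 54.029.
Rounded: (255, 152, 54).
In hex: #FF9836.

#FF9836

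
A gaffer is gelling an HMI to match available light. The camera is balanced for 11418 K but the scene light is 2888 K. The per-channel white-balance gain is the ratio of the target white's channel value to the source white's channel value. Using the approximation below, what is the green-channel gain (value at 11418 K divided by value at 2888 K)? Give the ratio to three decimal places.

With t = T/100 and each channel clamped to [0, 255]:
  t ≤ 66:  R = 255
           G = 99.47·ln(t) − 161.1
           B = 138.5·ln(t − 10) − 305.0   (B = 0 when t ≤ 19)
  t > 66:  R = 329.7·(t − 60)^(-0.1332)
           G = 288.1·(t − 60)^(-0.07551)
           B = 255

1.229

At 2888 K (t = 28.88):
  G = 99.47·ln 28.88 − 161.1 = 99.47·3.3631 − 161.1 = 173.432.
At 11418 K (t = 114.18):
  G = 288.1·(114.18 − 60)^(-0.07551) = 288.1·54.18^(-0.07551) = 288.1·0.73974 = 213.118.
Gain = 213.118 / 173.432 = 1.2288 → 1.229.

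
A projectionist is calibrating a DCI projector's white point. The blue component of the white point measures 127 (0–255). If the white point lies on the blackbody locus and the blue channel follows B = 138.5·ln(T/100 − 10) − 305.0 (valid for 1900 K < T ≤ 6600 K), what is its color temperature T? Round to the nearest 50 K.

ln(t − 10) = (127 + 305.0) / 138.5 = 3.1191.
t − 10 = e^3.1191 = 22.627, so t = 32.627.
T = 100·t = 3263 K → 3250 K to the nearest 50 K.

3250 K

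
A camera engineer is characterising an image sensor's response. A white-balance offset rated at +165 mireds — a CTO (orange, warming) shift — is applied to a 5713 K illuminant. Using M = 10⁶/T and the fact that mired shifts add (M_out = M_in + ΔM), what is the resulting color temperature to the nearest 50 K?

2950 K

M_in = 10⁶/5713 = 175.04 mireds.
M_out = 175.04 + (+165) = 340.04 mireds.
T_out = 10⁶/340.04 = 2940.8 K → 2950 K.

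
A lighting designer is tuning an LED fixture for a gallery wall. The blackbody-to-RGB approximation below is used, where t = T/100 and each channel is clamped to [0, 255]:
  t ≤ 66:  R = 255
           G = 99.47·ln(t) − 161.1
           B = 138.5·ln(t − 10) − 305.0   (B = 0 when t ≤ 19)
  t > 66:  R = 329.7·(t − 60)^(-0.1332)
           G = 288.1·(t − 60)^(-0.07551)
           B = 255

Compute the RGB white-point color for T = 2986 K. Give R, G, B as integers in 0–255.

t = 2986/100 = 29.86; the t ≤ 66 branch applies.
R = 255 by definition for t ≤ 66.
G = 99.47·ln 29.86 − 161.1 = 99.47·3.3965 − 161.1 = 176.752.
B = 138.5·ln(29.86 − 10) − 305.0 = 138.5·ln 19.86 − 305.0 = 138.5·2.9887 − 305.0 = 108.936.
Rounded: (255, 177, 109).

R=255, G=177, B=109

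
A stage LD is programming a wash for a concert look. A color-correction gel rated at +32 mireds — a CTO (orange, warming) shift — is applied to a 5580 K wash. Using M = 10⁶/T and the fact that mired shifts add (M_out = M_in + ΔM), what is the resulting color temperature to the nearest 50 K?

4750 K

M_in = 10⁶/5580 = 179.21 mireds.
M_out = 179.21 + (+32) = 211.21 mireds.
T_out = 10⁶/211.21 = 4734.6 K → 4750 K.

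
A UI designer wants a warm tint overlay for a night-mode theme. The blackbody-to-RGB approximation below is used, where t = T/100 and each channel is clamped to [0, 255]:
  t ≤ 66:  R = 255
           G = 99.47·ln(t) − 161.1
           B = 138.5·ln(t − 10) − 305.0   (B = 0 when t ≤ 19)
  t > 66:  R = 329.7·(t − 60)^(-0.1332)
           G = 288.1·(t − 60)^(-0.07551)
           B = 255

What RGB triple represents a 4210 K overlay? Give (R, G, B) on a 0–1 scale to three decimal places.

(1.000, 0.827, 0.688)

t = 4210/100 = 42.1; the t ≤ 66 branch applies.
R = 255 by definition for t ≤ 66.
G = 99.47·ln 42.1 − 161.1 = 99.47·3.7400 − 161.1 = 210.923.
B = 138.5·ln(42.1 − 10) − 305.0 = 138.5·ln 32.1 − 305.0 = 138.5·3.4689 − 305.0 = 175.437.
Dividing each by 255: (1.0000, 0.8271, 0.6880) → (1.000, 0.827, 0.688).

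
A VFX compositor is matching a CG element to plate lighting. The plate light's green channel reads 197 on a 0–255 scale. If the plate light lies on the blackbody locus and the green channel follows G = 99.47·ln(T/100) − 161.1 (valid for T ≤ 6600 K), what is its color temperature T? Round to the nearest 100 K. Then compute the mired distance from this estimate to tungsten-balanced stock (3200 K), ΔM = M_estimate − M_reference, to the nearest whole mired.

ln t = (197 + 161.1) / 99.47 = 3.6001.
t = e^3.6001 = 36.601.
T = 100·t = 3660 K → 3700 K to the nearest 100 K.
M_estimate = 10⁶/3700 = 270.27; M_reference = 10⁶/3200 = 312.50.
ΔM = 270.27 − 312.50 = -42.23 → -42 mireds.

-42 mireds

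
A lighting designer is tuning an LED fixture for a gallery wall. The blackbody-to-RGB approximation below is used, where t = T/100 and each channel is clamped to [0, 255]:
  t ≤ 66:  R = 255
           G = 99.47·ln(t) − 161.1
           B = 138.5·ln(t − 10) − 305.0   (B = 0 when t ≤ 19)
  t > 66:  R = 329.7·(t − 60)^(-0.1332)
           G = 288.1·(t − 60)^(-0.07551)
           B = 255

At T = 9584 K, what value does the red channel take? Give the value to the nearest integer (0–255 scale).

t = 9584/100 = 95.84; the t > 66 branch applies.
R = 329.7·(95.84 − 60)^(-0.1332) = 329.7·35.84^(-0.1332) = 329.7·0.62081 = 204.681.
Rounded: 205.

205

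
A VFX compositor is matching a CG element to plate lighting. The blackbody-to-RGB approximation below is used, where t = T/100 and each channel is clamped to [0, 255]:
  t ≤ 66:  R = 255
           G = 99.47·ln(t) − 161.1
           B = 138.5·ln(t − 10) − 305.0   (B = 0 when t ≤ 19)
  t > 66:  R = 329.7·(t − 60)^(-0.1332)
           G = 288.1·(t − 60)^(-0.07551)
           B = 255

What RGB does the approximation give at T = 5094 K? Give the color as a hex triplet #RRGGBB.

t = 5094/100 = 50.94; the t ≤ 66 branch applies.
R = 255 by definition for t ≤ 66.
G = 99.47·ln 50.94 − 161.1 = 99.47·3.9306 − 161.1 = 229.882.
B = 138.5·ln(50.94 − 10) − 305.0 = 138.5·ln 40.94 − 305.0 = 138.5·3.7121 − 305.0 = 209.127.
Rounded: (255, 230, 209).
In hex: #FFE6D1.

#FFE6D1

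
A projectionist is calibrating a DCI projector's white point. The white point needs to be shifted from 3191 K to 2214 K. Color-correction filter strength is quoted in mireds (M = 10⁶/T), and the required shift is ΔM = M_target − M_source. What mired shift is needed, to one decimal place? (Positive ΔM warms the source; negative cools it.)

+138.3 mireds

M_source = 10⁶/3191 = 313.381; M_target = 10⁶/2214 = 451.671.
ΔM = 451.671 − 313.381 = 138.290 → +138.3 mireds, a warming shift.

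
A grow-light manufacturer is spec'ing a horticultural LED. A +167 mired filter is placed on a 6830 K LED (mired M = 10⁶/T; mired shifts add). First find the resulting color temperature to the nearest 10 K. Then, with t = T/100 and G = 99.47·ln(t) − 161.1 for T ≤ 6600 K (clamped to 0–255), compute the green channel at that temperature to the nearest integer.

M_in = 10⁶/6830 = 146.41; M_out = 146.41 + (+167) = 313.41.
T_out = 10⁶/313.41 = 3190.7 K → 3190 K; t = 31.9.
G = 99.47·ln 31.9 − 161.1 = 99.47·3.4626 − 161.1 = 183.325.
Rounded: 183.

183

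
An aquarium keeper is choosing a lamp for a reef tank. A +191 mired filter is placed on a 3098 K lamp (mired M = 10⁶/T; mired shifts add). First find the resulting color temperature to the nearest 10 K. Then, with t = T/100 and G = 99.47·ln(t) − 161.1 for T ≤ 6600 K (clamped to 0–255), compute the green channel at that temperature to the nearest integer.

134

M_in = 10⁶/3098 = 322.79; M_out = 322.79 + (+191) = 513.79.
T_out = 10⁶/513.79 = 1946.3 K → 1950 K; t = 19.5.
G = 99.47·ln 19.5 − 161.1 = 99.47·2.9704 − 161.1 = 134.367.
Rounded: 134.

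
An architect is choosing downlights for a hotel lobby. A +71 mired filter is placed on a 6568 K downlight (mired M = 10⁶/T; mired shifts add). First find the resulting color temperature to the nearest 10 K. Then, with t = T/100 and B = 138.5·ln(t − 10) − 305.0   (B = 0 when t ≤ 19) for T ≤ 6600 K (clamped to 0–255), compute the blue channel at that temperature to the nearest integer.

187

M_in = 10⁶/6568 = 152.25; M_out = 152.25 + (+71) = 223.25.
T_out = 10⁶/223.25 = 4479.2 K → 4480 K; t = 44.8.
B = 138.5·ln(44.8 − 10) − 305.0 = 138.5·ln 34.8 − 305.0 = 138.5·3.5496 − 305.0 = 186.622.
Rounded: 187.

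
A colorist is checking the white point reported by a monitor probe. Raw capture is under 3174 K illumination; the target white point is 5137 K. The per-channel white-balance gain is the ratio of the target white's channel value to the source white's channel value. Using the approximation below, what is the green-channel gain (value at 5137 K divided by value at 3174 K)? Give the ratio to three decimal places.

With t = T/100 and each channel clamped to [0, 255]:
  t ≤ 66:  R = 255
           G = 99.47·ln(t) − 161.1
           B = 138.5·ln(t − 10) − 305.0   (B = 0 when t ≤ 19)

1.262

At 3174 K (t = 31.74):
  G = 99.47·ln 31.74 − 161.1 = 99.47·3.4576 − 161.1 = 182.825.
At 5137 K (t = 51.37):
  G = 99.47·ln 51.37 − 161.1 = 99.47·3.9391 − 161.1 = 230.718.
Gain = 230.718 / 182.825 = 1.2620 → 1.262.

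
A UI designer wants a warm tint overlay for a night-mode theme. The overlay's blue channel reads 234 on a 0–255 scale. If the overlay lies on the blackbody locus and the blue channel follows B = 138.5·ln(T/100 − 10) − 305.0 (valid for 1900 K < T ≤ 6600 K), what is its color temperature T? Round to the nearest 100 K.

ln(t − 10) = (234 + 305.0) / 138.5 = 3.8917.
t − 10 = e^3.8917 = 48.994, so t = 58.994.
T = 100·t = 5899 K → 5900 K to the nearest 100 K.

5900 K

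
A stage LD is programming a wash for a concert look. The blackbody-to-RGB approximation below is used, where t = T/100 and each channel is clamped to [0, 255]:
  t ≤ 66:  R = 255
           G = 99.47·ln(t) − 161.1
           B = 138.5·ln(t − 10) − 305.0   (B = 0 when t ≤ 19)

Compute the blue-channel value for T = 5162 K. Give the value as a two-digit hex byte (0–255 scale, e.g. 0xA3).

t = 5162/100 = 51.62; the t ≤ 66 branch applies.
B = 138.5·ln(51.62 − 10) − 305.0 = 138.5·ln 41.62 − 305.0 = 138.5·3.7286 − 305.0 = 211.408.
Rounded: 211; in hex, 0xD3.

0xD3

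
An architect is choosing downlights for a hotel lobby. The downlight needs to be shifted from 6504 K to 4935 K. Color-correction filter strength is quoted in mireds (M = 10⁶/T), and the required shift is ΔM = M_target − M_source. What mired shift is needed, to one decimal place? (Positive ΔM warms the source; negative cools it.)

M_source = 10⁶/6504 = 153.752; M_target = 10⁶/4935 = 202.634.
ΔM = 202.634 − 153.752 = 48.883 → +48.9 mireds, a warming shift.

+48.9 mireds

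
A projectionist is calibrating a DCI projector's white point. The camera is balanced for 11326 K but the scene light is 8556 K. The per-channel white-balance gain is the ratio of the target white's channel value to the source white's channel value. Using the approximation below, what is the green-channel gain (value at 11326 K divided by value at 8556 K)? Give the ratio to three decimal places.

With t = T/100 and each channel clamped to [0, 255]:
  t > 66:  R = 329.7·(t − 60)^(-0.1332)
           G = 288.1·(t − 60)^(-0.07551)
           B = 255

0.946

At 8556 K (t = 85.56):
  G = 288.1·(85.56 − 60)^(-0.07551) = 288.1·25.56^(-0.07551) = 288.1·0.78292 = 225.558.
At 11326 K (t = 113.26):
  G = 288.1·(113.26 − 60)^(-0.07551) = 288.1·53.26^(-0.07551) = 288.1·0.74070 = 213.394.
Gain = 213.394 / 225.558 = 0.9461 → 0.946.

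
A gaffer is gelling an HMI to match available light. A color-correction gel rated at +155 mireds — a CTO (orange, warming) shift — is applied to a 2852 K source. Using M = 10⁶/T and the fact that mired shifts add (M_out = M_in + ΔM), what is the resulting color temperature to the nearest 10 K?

M_in = 10⁶/2852 = 350.63 mireds.
M_out = 350.63 + (+155) = 505.63 mireds.
T_out = 10⁶/505.63 = 1977.7 K → 1980 K.

1980 K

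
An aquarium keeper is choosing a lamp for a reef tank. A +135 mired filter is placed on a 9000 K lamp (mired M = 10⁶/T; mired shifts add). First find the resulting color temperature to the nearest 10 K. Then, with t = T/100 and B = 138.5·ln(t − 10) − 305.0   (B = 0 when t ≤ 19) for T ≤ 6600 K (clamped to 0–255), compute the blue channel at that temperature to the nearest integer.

169

M_in = 10⁶/9000 = 111.11; M_out = 111.11 + (+135) = 246.11.
T_out = 10⁶/246.11 = 4063.2 K → 4060 K; t = 40.6.
B = 138.5·ln(40.6 − 10) − 305.0 = 138.5·ln 30.6 − 305.0 = 138.5·3.4210 − 305.0 = 168.809.
Rounded: 169.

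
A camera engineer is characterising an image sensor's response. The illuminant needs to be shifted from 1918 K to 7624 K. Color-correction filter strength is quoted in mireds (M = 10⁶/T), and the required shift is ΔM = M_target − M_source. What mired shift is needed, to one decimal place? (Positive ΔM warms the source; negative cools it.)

-390.2 mireds

M_source = 10⁶/1918 = 521.376; M_target = 10⁶/7624 = 131.165.
ΔM = 131.165 − 521.376 = -390.212 → -390.2 mireds, a cooling shift.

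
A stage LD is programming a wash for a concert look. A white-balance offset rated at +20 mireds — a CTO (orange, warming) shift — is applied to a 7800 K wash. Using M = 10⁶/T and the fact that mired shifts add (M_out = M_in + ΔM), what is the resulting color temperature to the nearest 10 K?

6750 K

M_in = 10⁶/7800 = 128.21 mireds.
M_out = 128.21 + (+20) = 148.21 mireds.
T_out = 10⁶/148.21 = 6747.4 K → 6750 K.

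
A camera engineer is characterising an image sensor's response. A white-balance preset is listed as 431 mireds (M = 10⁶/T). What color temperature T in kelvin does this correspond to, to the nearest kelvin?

T = 10⁶ / 431 = 2320.19 K → 2320 K.

2320 K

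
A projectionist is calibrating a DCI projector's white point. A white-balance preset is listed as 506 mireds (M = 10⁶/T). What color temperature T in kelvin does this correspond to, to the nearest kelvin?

T = 10⁶ / 506 = 1976.28 K → 1976 K.

1976 K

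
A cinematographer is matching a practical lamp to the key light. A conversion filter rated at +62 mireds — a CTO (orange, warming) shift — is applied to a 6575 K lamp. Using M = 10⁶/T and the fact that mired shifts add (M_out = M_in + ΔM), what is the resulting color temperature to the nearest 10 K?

M_in = 10⁶/6575 = 152.09 mireds.
M_out = 152.09 + (+62) = 214.09 mireds.
T_out = 10⁶/214.09 = 4670.9 K → 4670 K.

4670 K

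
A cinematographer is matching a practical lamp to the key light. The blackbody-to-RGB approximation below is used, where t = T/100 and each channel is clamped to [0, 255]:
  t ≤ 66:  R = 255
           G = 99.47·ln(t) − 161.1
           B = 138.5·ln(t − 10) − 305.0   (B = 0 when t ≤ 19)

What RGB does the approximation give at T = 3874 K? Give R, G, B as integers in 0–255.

R=255, G=203, B=160

t = 3874/100 = 38.74; the t ≤ 66 branch applies.
R = 255 by definition for t ≤ 66.
G = 99.47·ln 38.74 − 161.1 = 99.47·3.6569 − 161.1 = 202.649.
B = 138.5·ln(38.74 − 10) − 305.0 = 138.5·ln 28.74 − 305.0 = 138.5·3.3583 − 305.0 = 160.123.
Rounded: (255, 203, 160).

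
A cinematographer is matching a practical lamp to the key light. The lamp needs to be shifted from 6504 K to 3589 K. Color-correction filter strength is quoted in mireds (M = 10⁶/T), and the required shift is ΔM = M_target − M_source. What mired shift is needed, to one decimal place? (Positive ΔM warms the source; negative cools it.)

+124.9 mireds

M_source = 10⁶/6504 = 153.752; M_target = 10⁶/3589 = 278.629.
ΔM = 278.629 − 153.752 = 124.878 → +124.9 mireds, a warming shift.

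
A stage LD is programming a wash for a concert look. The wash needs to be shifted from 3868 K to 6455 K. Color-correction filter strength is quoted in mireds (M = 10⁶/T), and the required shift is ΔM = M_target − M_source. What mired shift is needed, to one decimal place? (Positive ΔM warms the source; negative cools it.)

M_source = 10⁶/3868 = 258.532; M_target = 10⁶/6455 = 154.919.
ΔM = 154.919 − 258.532 = -103.613 → -103.6 mireds, a cooling shift.

-103.6 mireds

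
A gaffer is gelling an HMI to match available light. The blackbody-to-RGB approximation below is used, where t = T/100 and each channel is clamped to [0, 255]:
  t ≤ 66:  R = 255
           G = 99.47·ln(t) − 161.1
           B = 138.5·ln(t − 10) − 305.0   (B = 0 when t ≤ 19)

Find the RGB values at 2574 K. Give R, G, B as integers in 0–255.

R=255, G=162, B=77

t = 2574/100 = 25.74; the t ≤ 66 branch applies.
R = 255 by definition for t ≤ 66.
G = 99.47·ln 25.74 − 161.1 = 99.47·3.2480 − 161.1 = 161.983.
B = 138.5·ln(25.74 − 10) − 305.0 = 138.5·ln 15.74 − 305.0 = 138.5·2.7562 − 305.0 = 76.734.
Rounded: (255, 162, 77).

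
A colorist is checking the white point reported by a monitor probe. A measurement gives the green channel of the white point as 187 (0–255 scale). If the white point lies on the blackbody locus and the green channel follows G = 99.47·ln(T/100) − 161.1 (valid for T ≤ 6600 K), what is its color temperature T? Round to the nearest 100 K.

ln t = (187 + 161.1) / 99.47 = 3.4995.
t = e^3.4995 = 33.100.
T = 100·t = 3310 K → 3300 K to the nearest 100 K.

3300 K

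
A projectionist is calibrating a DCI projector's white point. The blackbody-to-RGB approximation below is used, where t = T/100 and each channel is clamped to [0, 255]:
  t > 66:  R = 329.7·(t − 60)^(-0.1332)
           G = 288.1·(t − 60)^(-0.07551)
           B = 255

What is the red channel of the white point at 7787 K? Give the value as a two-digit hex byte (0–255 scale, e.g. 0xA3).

t = 7787/100 = 77.87; the t > 66 branch applies.
R = 329.7·(77.87 − 60)^(-0.1332) = 329.7·17.87^(-0.1332) = 329.7·0.68111 = 224.562.
Rounded: 225; in hex, 0xE1.

0xE1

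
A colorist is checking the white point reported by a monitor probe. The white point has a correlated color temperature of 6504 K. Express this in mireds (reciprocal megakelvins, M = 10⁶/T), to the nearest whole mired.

M = 10⁶ / 6504 = 153.752 → 154 mireds.

154 mireds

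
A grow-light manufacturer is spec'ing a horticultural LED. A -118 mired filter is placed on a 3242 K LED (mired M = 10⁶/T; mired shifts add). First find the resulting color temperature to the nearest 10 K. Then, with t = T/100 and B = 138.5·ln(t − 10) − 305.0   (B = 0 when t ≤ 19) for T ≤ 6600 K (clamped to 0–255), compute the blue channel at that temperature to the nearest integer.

M_in = 10⁶/3242 = 308.45; M_out = 308.45 + (-118) = 190.45.
T_out = 10⁶/190.45 = 5250.7 K → 5250 K; t = 52.5.
B = 138.5·ln(52.5 − 10) − 305.0 = 138.5·ln 42.5 − 305.0 = 138.5·3.7495 − 305.0 = 214.306.
Rounded: 214.

214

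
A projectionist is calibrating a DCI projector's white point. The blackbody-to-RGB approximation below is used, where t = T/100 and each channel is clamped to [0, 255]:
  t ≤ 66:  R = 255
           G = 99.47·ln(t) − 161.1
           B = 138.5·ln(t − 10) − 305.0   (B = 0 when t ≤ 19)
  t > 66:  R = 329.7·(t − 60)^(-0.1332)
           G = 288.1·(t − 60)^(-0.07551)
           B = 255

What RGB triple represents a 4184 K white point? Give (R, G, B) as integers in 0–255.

t = 4184/100 = 41.84; the t ≤ 66 branch applies.
R = 255 by definition for t ≤ 66.
G = 99.47·ln 41.84 − 161.1 = 99.47·3.7339 − 161.1 = 210.306.
B = 138.5·ln(41.84 − 10) − 305.0 = 138.5·ln 31.84 − 305.0 = 138.5·3.4607 − 305.0 = 174.310.
Rounded: (255, 210, 174).

(255, 210, 174)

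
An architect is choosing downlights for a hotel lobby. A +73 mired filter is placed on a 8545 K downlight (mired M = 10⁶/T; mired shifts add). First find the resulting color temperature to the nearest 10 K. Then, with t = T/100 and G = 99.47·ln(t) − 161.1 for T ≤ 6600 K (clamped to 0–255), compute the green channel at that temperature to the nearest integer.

M_in = 10⁶/8545 = 117.03; M_out = 117.03 + (+73) = 190.03.
T_out = 10⁶/190.03 = 5262.4 K → 5260 K; t = 52.6.
G = 99.47·ln 52.6 − 161.1 = 99.47·3.9627 − 161.1 = 233.071.
Rounded: 233.

233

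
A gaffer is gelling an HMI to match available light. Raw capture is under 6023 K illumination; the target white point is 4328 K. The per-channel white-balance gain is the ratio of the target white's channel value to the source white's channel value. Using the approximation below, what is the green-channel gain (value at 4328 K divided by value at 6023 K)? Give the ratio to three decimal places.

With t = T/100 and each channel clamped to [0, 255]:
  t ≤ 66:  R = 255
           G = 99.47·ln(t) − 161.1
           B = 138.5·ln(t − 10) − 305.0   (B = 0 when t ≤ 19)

At 6023 K (t = 60.23):
  G = 99.47·ln 60.23 − 161.1 = 99.47·4.0982 − 161.1 = 246.545.
At 4328 K (t = 43.28):
  G = 99.47·ln 43.28 − 161.1 = 99.47·3.7677 − 161.1 = 213.672.
Gain = 213.672 / 246.545 = 0.8667 → 0.867.

0.867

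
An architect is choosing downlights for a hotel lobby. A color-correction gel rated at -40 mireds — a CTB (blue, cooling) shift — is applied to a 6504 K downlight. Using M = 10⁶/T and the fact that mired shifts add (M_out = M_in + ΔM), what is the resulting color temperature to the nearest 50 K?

8800 K

M_in = 10⁶/6504 = 153.75 mireds.
M_out = 153.75 + (-40) = 113.75 mireds.
T_out = 10⁶/113.75 = 8791.1 K → 8800 K.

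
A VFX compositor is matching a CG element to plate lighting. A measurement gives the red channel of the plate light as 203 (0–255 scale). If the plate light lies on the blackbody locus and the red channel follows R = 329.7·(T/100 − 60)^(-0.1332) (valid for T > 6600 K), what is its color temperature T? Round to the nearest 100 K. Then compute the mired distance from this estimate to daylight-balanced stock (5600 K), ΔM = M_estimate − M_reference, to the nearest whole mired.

-77 mireds

(t − 60)^(-0.1332) = 203/329.7 = 0.61571.
t − 60 = 0.61571^(1/-0.1332) = 0.61571^(-7.508) = 38.129, so t = 98.129.
T = 100·t = 9813 K → 9800 K to the nearest 100 K.
M_estimate = 10⁶/9800 = 102.04; M_reference = 10⁶/5600 = 178.57.
ΔM = 102.04 − 178.57 = -76.53 → -77 mireds.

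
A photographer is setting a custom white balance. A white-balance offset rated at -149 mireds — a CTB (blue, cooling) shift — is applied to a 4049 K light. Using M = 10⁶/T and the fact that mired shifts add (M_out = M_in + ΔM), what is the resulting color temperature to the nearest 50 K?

M_in = 10⁶/4049 = 246.97 mireds.
M_out = 246.97 + (-149) = 97.97 mireds.
T_out = 10⁶/97.97 = 10206.7 K → 10200 K.

10200 K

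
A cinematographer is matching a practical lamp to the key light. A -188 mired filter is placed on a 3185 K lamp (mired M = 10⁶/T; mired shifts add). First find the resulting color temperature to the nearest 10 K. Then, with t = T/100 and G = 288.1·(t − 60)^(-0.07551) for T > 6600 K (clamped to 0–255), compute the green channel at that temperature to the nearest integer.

230

M_in = 10⁶/3185 = 313.97; M_out = 313.97 + (-188) = 125.97.
T_out = 10⁶/125.97 = 7938.3 K → 7940 K; t = 79.4.
G = 288.1·(79.4 − 60)^(-0.07551) = 288.1·19.4^(-0.07551) = 288.1·0.79939 = 230.304.
Rounded: 230.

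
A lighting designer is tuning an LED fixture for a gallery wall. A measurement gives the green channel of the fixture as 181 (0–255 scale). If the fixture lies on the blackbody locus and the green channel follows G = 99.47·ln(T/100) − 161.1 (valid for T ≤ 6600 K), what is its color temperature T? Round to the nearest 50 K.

ln t = (181 + 161.1) / 99.47 = 3.4392.
t = e^3.4392 = 31.163.
T = 100·t = 3116 K → 3100 K to the nearest 50 K.

3100 K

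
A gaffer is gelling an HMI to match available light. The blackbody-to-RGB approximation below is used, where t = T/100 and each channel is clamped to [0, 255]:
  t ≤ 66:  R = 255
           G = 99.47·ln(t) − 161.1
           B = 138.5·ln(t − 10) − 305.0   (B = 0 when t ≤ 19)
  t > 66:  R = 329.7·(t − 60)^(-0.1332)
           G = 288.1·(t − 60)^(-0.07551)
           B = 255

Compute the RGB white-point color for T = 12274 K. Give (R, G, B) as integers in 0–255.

(190, 211, 255)

t = 12274/100 = 122.74; the t > 66 branch applies.
R = 329.7·(122.74 − 60)^(-0.1332) = 329.7·62.74^(-0.1332) = 329.7·0.57619 = 189.970.
G = 288.1·(122.74 − 60)^(-0.07551) = 288.1·62.74^(-0.07551) = 288.1·0.73159 = 210.771.
B = 255 by definition for t > 66.
Rounded: (190, 211, 255).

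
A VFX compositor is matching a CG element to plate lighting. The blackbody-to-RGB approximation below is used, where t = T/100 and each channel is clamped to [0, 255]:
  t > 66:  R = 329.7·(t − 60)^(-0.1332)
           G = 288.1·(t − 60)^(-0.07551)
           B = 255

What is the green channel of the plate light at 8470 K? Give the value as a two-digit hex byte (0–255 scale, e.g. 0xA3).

t = 8470/100 = 84.7; the t > 66 branch applies.
G = 288.1·(84.7 − 60)^(-0.07551) = 288.1·24.7^(-0.07551) = 288.1·0.78494 = 226.142.
Rounded: 226; in hex, 0xE2.

0xE2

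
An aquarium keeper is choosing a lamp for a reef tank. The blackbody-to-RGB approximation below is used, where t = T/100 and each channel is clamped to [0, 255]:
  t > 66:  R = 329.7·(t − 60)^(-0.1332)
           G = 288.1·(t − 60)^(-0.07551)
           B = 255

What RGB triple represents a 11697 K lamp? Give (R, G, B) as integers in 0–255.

(192, 212, 255)

t = 11697/100 = 116.97; the t > 66 branch applies.
R = 329.7·(116.97 − 60)^(-0.1332) = 329.7·56.97^(-0.1332) = 329.7·0.58364 = 192.427.
G = 288.1·(116.97 − 60)^(-0.07551) = 288.1·56.97^(-0.07551) = 288.1·0.73694 = 212.312.
B = 255 by definition for t > 66.
Rounded: (192, 212, 255).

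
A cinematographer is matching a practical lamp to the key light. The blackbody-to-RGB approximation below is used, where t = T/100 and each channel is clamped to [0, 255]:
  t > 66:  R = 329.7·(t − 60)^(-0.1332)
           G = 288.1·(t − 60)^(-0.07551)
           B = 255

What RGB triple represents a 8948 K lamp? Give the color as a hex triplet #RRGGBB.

t = 8948/100 = 89.48; the t > 66 branch applies.
R = 329.7·(89.48 − 60)^(-0.1332) = 329.7·29.48^(-0.1332) = 329.7·0.63718 = 210.077.
G = 288.1·(89.48 − 60)^(-0.07551) = 288.1·29.48^(-0.07551) = 288.1·0.77453 = 223.141.
B = 255 by definition for t > 66.
Rounded: (210, 223, 255).
In hex: #D2DFFF.

#D2DFFF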